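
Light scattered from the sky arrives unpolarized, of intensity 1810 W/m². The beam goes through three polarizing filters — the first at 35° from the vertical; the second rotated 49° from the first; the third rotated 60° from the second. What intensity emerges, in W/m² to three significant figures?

Unpolarized light through the first polarizer → I₁ = 1810 W/m²/2 = 905 W/m², polarized at 35°.
I₂ = I₁ · cos²(49°) = 905 · 0.4304 = 389.5 W/m².
I₃ = I₂ · cos²(60°) = 389.5 · 0.25 = 97.38 W/m².

I ≈ 97.4 W/m²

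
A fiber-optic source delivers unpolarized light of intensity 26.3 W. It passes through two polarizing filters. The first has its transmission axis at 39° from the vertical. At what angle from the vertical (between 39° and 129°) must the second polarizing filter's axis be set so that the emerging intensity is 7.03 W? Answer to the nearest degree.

Unpolarized light through the first polarizer → I₁ = ½ I₀, now polarized at 39°.
Target fraction: 7.03 / 26.3 W = 0.2673 of I₀.
Need I₂/I₀ = 0.2673, so cos²(θ − 39°) = 0.2673 / 0.5 = 0.5346.
θ − 39° = arccos(√0.5346) = 43.0°, giving θ ≈ 39 + 43.0 = 82.0°.

θ ≈ 82°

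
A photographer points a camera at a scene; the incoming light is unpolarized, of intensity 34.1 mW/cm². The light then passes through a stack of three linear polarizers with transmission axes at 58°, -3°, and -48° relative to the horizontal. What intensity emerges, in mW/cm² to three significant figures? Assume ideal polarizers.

Unpolarized light through the first polarizer → I₁ = 34.1 mW/cm²/2 = 17.05 mW/cm², polarized at 58°.
I₂ = I₁ · cos²(61°) = 17.05 · 0.235 = 4.007 mW/cm².
I₃ = I₂ · cos²(45°) = 4.007 · 0.5 = 2.004 mW/cm².

I ≈ 2.00 mW/cm²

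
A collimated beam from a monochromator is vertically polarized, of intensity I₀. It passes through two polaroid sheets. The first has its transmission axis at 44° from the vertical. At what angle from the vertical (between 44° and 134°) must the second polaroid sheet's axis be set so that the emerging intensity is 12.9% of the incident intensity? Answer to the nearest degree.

θ ≈ 104°

I₁ = I₀ cos²(44° − 0°) = I₀ cos²(44°) = 0.5174 I₀.
Need I₂/I₀ = 0.129, so cos²(θ − 44°) = 0.129 / 0.5174 = 0.2493.
θ − 44° = arccos(√0.2493) = 60.0°, giving θ ≈ 44 + 60.0 = 104.0°.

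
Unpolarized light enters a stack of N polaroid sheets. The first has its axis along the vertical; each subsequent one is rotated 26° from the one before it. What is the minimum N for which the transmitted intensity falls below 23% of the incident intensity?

First polarizer halves the unpolarized light: factor 1/2.
Each further stage multiplies by cos²(26°) = 0.8078.
After N polarizers: T = 0.5·0.8078^(N−1). Require T < 0.23 ⇒ N−1 > ln(0.23/0.5)/ln(0.8078) = 3.64, so N−1 ≥ 4 and N = 5.
Check: N=5 gives T = 0.2129 < 0.23; N=4 gives T = 0.2636.

N = 5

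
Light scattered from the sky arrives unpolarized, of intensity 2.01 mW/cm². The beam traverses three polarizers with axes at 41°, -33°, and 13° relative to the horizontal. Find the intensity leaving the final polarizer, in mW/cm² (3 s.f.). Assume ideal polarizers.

Unpolarized light through the first polarizer → I₁ = 2.01 mW/cm²/2 = 1.005 mW/cm², polarized at 41°.
I₂ = I₁ · cos²(74°) = 1.005 · 0.07598 = 0.07636 mW/cm².
I₃ = I₂ · cos²(46°) = 0.07636 · 0.4826 = 0.03685 mW/cm².

I ≈ 0.0368 mW/cm²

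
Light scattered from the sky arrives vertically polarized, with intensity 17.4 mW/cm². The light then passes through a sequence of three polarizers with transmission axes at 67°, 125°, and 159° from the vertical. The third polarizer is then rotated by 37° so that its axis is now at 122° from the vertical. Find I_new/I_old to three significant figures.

I_new/I_old ≈ 1.45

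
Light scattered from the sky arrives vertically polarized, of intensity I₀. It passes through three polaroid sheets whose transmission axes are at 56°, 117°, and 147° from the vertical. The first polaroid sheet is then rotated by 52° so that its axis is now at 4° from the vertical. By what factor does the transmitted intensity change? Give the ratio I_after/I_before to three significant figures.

I_new/I_old ≈ 2.07

Before rotation:
I₁ = I₀ cos²(56° − 0°) = I₀ cos²(56°) = 0.3127 I₀.
I₂ = I₁ cos²(117° − 56°) = 0.3127 I₀ · cos²(61°) = 0.0735 I₀.
I₃ = I₂ cos²(147° − 117°) = 0.0735 I₀ · cos²(30°) = 0.05512 I₀.
After rotation:
I₁ = I₀ cos²(4° − 0°) = I₀ cos²(4°) = 0.9951 I₀.
Angle between axes 1 and 2: 67°. I₂ = 0.9951 I₀ · cos²(67°) = 0.1519 I₀.
I₃ = I₂ cos²(147° − 117°) = 0.1519 I₀ · cos²(30°) = 0.1139 I₀.
Ratio = 0.1139 / 0.05512 = 2.067.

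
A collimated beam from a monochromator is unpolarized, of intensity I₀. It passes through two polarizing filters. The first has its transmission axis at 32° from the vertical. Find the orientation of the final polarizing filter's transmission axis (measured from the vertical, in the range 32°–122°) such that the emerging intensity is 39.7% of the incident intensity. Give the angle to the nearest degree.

θ ≈ 59°

Unpolarized light through the first polarizer → I₁ = ½ I₀, now polarized at 32°.
Need I₂/I₀ = 0.397, so cos²(θ − 32°) = 0.397 / 0.5 = 0.794.
θ − 32° = arccos(√0.794) = 27.0°, giving θ ≈ 32 + 27.0 = 59.0°.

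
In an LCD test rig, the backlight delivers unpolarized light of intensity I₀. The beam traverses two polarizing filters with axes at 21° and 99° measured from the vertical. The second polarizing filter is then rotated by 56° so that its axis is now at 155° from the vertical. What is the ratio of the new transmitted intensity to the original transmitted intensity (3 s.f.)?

I_new/I_old ≈ 11.2

Before rotation:
Unpolarized light through the first polarizer → I₁ = ½ I₀, now polarized at 21°.
I₂ = I₁ cos²(99° − 21°) = 0.5 I₀ · cos²(78°) = 0.02161 I₀.
After rotation:
Unpolarized light through the first polarizer → I₁ = ½ I₀, now polarized at 21°.
Angle between axes 1 and 2: 46°. I₂ = 0.5 I₀ · cos²(46°) = 0.2413 I₀.
Ratio = 0.2413 / 0.02161 = 11.16.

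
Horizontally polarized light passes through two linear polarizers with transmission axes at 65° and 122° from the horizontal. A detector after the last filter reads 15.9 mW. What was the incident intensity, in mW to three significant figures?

I₀ ≈ 300 mW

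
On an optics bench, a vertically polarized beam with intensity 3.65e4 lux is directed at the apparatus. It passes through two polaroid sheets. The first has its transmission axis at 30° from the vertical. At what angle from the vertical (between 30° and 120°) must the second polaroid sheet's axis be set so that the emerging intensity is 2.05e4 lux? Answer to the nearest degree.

By Malus's law, I₁ = I₀ cos²(30° − 0°) = I₀ cos²(30°) = 0.75 I₀.
Target fraction: 2.05e4 / 3.65e4 lux = 0.5616 of I₀.
Need I₂/I₀ = 0.5616, so cos²(θ − 30°) = 0.5616 / 0.75 = 0.7489.
θ − 30° = arccos(√0.7489) = 30.1°, giving θ ≈ 30 + 30.1 = 60.1°.

θ ≈ 60°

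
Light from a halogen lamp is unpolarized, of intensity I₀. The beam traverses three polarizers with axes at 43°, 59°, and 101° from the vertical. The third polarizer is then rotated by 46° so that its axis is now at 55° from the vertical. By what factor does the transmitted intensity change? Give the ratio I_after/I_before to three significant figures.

I_new/I_old ≈ 1.80

Before rotation:
Unpolarized light through the first polarizer → I₁ = ½ I₀, now polarized at 43°.
I₂ = I₁ cos²(59° − 43°) = 0.5 I₀ · cos²(16°) = 0.462 I₀.
I₃ = I₂ cos²(101° − 59°) = 0.462 I₀ · cos²(42°) = 0.2552 I₀.
After rotation:
Unpolarized light through the first polarizer → I₁ = ½ I₀, now polarized at 43°.
I₂ = I₁ cos²(59° − 43°) = 0.5 I₀ · cos²(16°) = 0.462 I₀.
I₃ = I₂ cos²(55° − 59°) = 0.462 I₀ · cos²(4°) = 0.4598 I₀.
Ratio = 0.4598 / 0.2552 = 1.802.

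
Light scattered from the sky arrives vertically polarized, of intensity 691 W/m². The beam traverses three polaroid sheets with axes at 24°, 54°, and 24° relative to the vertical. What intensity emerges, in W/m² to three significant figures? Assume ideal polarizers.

I ≈ 324 W/m²

By Malus's law, I₁ = 691 W/m² · cos²(24°) = 576.7 W/m².
I₂ = I₁ · cos²(30°) = 576.7 · 0.75 = 432.5 W/m².
I₃ = I₂ · cos²(30°) = 432.5 · 0.75 = 324.4 W/m².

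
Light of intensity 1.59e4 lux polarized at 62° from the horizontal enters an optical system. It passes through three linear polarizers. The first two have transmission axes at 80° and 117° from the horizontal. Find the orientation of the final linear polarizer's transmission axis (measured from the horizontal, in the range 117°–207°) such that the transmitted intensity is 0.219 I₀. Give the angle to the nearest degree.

By Malus's law, I₁ = I₀ cos²(80° − 62°) = I₀ cos²(18°) = 0.9045 I₀.
I₂ = I₁ cos²(117° − 80°) = 0.9045 I₀ · cos²(37°) = 0.5769 I₀.
Need I₃/I₀ = 0.219, so cos²(θ − 117°) = 0.219 / 0.5769 = 0.3796.
θ − 117° = arccos(√0.3796) = 52.0°, giving θ ≈ 117 + 52.0 = 169.0°.

θ ≈ 169°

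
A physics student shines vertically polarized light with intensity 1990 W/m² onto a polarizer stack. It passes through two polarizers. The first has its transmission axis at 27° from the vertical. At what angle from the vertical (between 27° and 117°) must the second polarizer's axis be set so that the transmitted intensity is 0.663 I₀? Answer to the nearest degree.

θ ≈ 51°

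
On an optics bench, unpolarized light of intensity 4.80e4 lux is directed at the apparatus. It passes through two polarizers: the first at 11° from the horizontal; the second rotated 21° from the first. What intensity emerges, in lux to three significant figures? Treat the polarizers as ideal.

I ≈ 2.09e4 lux

Unpolarized light through the first polarizer → I₁ = 4.80e4 lux/2 = 2.4e+04 lux, polarized at 11°.
I₂ = I₁ · cos²(21°) = 2.4e+04 · 0.8716 = 2.092e+04 lux.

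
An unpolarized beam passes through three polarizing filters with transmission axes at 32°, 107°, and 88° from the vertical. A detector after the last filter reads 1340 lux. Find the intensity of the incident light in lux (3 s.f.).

I₀ ≈ 4.48e4 lux

Unpolarized light through the first polarizer → I₁ = ½ I₀, now polarized at 32°.
I₂ = I₁ cos²(107° − 32°) = 0.5 I₀ · cos²(75°) = 0.03349 I₀.
I₃ = I₂ cos²(88° − 107°) = 0.03349 I₀ · cos²(19°) = 0.02994 I₀.
So 1340 lux = 0.02994 I₀, giving I₀ = 1340/0.02994 = 4.475e+04 lux.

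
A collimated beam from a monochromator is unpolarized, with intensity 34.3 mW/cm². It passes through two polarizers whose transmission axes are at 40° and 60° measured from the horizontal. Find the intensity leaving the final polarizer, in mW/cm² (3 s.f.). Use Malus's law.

Unpolarized light through the first polarizer → I₁ = 34.3 mW/cm²/2 = 17.15 mW/cm², polarized at 40°.
I₂ = I₁ · cos²(20°) = 17.15 · 0.883 = 15.14 mW/cm².

I ≈ 15.1 mW/cm²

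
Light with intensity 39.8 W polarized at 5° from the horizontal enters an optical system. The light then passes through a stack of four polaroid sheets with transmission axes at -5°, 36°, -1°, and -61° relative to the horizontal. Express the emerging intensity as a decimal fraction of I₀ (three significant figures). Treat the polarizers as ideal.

I/I₀ ≈ 0.0881

I₁ = 39.8 W · cos²(10°) = 38.6 W.
I₂ = I₁ · cos²(41°) = 38.6 · 0.5696 = 21.99 W.
I₃ = I₂ · cos²(37°) = 21.99 · 0.6378 = 14.02 W.
I₄ = I₃ · cos²(60°) = 14.02 · 0.25 = 3.506 W.
Transmitted fraction = 0.08808.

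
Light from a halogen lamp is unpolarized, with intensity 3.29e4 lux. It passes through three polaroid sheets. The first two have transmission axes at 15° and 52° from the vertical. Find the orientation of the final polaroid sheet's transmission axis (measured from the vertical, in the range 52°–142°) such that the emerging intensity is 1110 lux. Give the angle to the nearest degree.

θ ≈ 123°

Unpolarized light through the first polarizer → I₁ = ½ I₀, now polarized at 15°.
I₂ = I₁ cos²(52° − 15°) = 0.5 I₀ · cos²(37°) = 0.3189 I₀.
Target fraction: 1110 / 3.29e4 lux = 0.03374 of I₀.
Need I₃/I₀ = 0.03374, so cos²(θ − 52°) = 0.03374 / 0.3189 = 0.1058.
θ − 52° = arccos(√0.1058) = 71.0°, giving θ ≈ 52 + 71.0 = 123.0°.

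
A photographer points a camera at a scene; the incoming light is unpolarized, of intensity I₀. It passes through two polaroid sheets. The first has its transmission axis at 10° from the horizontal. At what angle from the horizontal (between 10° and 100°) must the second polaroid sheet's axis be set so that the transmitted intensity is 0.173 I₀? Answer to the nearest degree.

Unpolarized light through the first polarizer → I₁ = ½ I₀, now polarized at 10°.
Need I₂/I₀ = 0.173, so cos²(θ − 10°) = 0.173 / 0.5 = 0.346.
θ − 10° = arccos(√0.346) = 54.0°, giving θ ≈ 10 + 54.0 = 64.0°.

θ ≈ 64°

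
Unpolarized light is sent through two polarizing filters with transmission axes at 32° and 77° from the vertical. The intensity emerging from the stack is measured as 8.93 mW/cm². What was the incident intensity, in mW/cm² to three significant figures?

I₀ ≈ 35.7 mW/cm²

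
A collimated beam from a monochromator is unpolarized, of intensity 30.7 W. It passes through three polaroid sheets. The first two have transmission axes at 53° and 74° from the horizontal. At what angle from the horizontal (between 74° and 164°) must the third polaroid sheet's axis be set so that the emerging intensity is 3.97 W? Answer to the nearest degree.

θ ≈ 131°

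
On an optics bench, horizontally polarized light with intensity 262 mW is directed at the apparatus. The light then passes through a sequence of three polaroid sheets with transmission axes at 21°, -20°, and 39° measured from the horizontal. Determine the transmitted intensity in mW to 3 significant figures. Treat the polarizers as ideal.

By Malus's law, I₁ = 262 mW · cos²(21°) = 228.4 mW.
I₂ = I₁ · cos²(41°) = 228.4 · 0.5696 = 130.1 mW.
I₃ = I₂ · cos²(59°) = 130.1 · 0.2653 = 34.5 mW.

I ≈ 34.5 mW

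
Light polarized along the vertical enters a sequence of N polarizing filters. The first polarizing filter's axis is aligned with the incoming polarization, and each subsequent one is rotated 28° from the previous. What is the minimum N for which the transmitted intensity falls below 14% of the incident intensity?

N = 9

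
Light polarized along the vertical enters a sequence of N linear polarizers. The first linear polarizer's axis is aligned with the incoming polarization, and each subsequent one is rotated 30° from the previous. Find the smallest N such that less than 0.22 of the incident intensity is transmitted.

N = 7

First polarizer is aligned with the polarization: full transmission.
Each further stage multiplies by cos²(30°) = 0.75.
After N polarizers: T = 0.75^(N−1). Require T < 0.22 ⇒ N−1 > ln(0.22)/ln(0.75) = 5.26, so N−1 ≥ 6 and N = 7.
Check: N=7 gives T = 0.178 < 0.22; N=6 gives T = 0.2373.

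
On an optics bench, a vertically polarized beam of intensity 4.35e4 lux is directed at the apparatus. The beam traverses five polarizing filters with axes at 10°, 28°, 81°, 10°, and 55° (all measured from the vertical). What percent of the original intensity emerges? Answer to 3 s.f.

≈ 1.68%

I₁ = 4.35e4 lux · cos²(10°) = 4.219e+04 lux.
I₂ = I₁ · cos²(18°) = 4.219e+04 · 0.9045 = 3.816e+04 lux.
I₃ = I₂ · cos²(53°) = 3.816e+04 · 0.3622 = 1.382e+04 lux.
I₄ = I₃ · cos²(71°) = 1.382e+04 · 0.106 = 1465 lux.
I₅ = I₄ · cos²(45°) = 1465 · 0.5 = 732.5 lux.
That is 1.684% of the incident intensity.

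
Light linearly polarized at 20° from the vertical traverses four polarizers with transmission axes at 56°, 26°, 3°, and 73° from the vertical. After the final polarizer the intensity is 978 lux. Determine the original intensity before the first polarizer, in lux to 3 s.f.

I₀ ≈ 2.01e4 lux

I₁ = I₀ cos²(56° − 20°) = I₀ cos²(36°) = 0.6545 I₀.
I₂ = I₁ cos²(26° − 56°) = 0.6545 I₀ · cos²(30°) = 0.4909 I₀.
I₃ = I₂ cos²(3° − 26°) = 0.4909 I₀ · cos²(23°) = 0.4159 I₀.
I₄ = I₃ cos²(73° − 3°) = 0.4159 I₀ · cos²(70°) = 0.04866 I₀.
So 978 lux = 0.04866 I₀, giving I₀ = 978/0.04866 = 2.01e+04 lux.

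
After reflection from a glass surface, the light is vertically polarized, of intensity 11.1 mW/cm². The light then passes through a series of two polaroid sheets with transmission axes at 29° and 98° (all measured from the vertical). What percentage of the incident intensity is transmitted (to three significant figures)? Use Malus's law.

By Malus's law, I₁ = 11.1 mW/cm² · cos²(29°) = 8.491 mW/cm².
I₂ = I₁ · cos²(69°) = 8.491 · 0.1284 = 1.09 mW/cm².
That is 9.824% of the incident intensity.

≈ 9.82%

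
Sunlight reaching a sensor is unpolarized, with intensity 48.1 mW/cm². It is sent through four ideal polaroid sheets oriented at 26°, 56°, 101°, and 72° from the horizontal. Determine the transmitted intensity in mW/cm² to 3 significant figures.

Unpolarized light through the first polarizer → I₁ = 48.1 mW/cm²/2 = 24.05 mW/cm², polarized at 26°.
I₂ = I₁ · cos²(30°) = 24.05 · 0.75 = 18.04 mW/cm².
I₃ = I₂ · cos²(45°) = 18.04 · 0.5 = 9.019 mW/cm².
I₄ = I₃ · cos²(29°) = 9.019 · 0.765 = 6.899 mW/cm².

I ≈ 6.90 mW/cm²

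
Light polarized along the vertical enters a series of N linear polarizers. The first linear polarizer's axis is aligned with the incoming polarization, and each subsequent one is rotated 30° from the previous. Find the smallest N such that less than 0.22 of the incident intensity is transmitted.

N = 7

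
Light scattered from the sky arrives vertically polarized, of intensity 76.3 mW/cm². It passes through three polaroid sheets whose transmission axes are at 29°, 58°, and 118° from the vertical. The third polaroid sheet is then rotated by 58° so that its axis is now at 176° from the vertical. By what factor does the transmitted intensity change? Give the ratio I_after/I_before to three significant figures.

I_new/I_old ≈ 0.882

Before rotation:
I₁ = I₀ cos²(29° − 0°) = I₀ cos²(29°) = 0.765 I₀.
I₂ = I₁ cos²(58° − 29°) = 0.765 I₀ · cos²(29°) = 0.5852 I₀.
I₃ = I₂ cos²(118° − 58°) = 0.5852 I₀ · cos²(60°) = 0.1463 I₀.
After rotation:
I₁ = I₀ cos²(29° − 0°) = I₀ cos²(29°) = 0.765 I₀.
I₂ = I₁ cos²(58° − 29°) = 0.765 I₀ · cos²(29°) = 0.5852 I₀.
Angle between axes 2 and 3: 62°. I₃ = 0.5852 I₀ · cos²(62°) = 0.129 I₀.
Ratio = 0.129 / 0.1463 = 0.8816.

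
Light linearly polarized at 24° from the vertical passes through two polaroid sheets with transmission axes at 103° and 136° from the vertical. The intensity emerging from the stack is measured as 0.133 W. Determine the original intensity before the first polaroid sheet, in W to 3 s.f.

I₁ = I₀ cos²(103° − 24°) = I₀ cos²(79°) = 0.03641 I₀.
I₂ = I₁ cos²(136° − 103°) = 0.03641 I₀ · cos²(33°) = 0.02561 I₀.
So 0.133 W = 0.02561 I₀, giving I₀ = 0.133/0.02561 = 5.194 W.

I₀ ≈ 5.19 W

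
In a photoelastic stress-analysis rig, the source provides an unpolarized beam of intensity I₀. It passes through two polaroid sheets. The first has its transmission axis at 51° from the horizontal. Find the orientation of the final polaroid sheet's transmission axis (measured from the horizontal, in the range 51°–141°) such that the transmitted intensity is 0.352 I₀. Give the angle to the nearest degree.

θ ≈ 84°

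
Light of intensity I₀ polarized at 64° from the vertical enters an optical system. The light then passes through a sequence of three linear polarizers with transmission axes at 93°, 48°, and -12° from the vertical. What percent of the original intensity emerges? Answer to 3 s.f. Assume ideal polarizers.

I₁ = I₀ cos²(93° − 64°) = I₀ cos²(29°) = 0.765 I₀.
I₂ = I₁ cos²(48° − 93°) = 0.765 I₀ · cos²(45°) = 0.3825 I₀.
I₃ = I₂ cos²(-12° − 48°) = 0.3825 I₀ · cos²(60°) = 0.09562 I₀.
That is 9.562% of the incident intensity.

≈ 9.56%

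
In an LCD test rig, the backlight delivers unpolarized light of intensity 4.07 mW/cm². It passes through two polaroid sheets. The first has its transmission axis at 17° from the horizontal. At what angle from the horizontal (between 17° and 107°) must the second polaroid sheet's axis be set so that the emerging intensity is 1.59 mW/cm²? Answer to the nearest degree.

θ ≈ 45°

Unpolarized light through the first polarizer → I₁ = ½ I₀, now polarized at 17°.
Target fraction: 1.59 / 4.07 mW/cm² = 0.3907 of I₀.
Need I₂/I₀ = 0.3907, so cos²(θ − 17°) = 0.3907 / 0.5 = 0.7813.
θ − 17° = arccos(√0.7813) = 27.9°, giving θ ≈ 17 + 27.9 = 44.9°.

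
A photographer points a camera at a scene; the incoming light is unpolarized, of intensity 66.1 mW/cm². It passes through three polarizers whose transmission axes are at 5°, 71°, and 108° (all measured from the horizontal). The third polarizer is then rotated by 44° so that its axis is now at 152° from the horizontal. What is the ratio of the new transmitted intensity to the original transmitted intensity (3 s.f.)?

Before rotation:
Unpolarized light through the first polarizer → I₁ = ½ I₀, now polarized at 5°.
I₂ = I₁ cos²(71° − 5°) = 0.5 I₀ · cos²(66°) = 0.08272 I₀.
I₃ = I₂ cos²(108° − 71°) = 0.08272 I₀ · cos²(37°) = 0.05276 I₀.
After rotation:
Unpolarized light through the first polarizer → I₁ = ½ I₀, now polarized at 5°.
I₂ = I₁ cos²(71° − 5°) = 0.5 I₀ · cos²(66°) = 0.08272 I₀.
I₃ = I₂ cos²(152° − 71°) = 0.08272 I₀ · cos²(81°) = 0.002024 I₀.
Ratio = 0.002024 / 0.05276 = 0.03837.

I_new/I_old ≈ 0.0384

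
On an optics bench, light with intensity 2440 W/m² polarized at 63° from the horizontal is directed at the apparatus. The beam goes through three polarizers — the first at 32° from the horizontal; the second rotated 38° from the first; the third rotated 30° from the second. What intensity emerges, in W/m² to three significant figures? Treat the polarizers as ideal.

I ≈ 835 W/m²

I₁ = 2440 W/m² · cos²(31°) = 1793 W/m².
I₂ = I₁ · cos²(38°) = 1793 · 0.621 = 1113 W/m².
I₃ = I₂ · cos²(30°) = 1113 · 0.75 = 834.9 W/m².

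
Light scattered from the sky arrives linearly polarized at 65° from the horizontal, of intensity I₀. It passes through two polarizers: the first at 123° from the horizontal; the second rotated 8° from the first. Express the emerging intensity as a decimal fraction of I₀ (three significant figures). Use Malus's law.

By Malus's law, I₁ = I₀ cos²(123° − 65°) = I₀ cos²(58°) = 0.2808 I₀.
I₂ = I₁ cos²(8°) = 0.2808 · 0.9806 I₀ = 0.2754 I₀.
Transmitted fraction = 0.2754.

≈ 0.275 I₀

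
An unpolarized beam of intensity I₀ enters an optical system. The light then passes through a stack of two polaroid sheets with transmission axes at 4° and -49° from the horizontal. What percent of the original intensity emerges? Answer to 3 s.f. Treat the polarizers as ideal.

Unpolarized light through the first polarizer → I₁ = ½ I₀, now polarized at 4°.
I₂ = I₁ cos²(-49° − 4°) = 0.5 I₀ · cos²(53°) = 0.1811 I₀.
That is 18.11% of the incident intensity.

≈ 18.1%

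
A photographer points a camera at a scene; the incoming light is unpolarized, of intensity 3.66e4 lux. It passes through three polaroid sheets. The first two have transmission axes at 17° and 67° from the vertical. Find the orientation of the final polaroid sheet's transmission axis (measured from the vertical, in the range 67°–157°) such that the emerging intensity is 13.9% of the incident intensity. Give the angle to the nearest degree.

Unpolarized light through the first polarizer → I₁ = ½ I₀, now polarized at 17°.
I₂ = I₁ cos²(67° − 17°) = 0.5 I₀ · cos²(50°) = 0.2066 I₀.
Need I₃/I₀ = 0.139, so cos²(θ − 67°) = 0.139 / 0.2066 = 0.6728.
θ − 67° = arccos(√0.6728) = 34.9°, giving θ ≈ 67 + 34.9 = 101.9°.

θ ≈ 102°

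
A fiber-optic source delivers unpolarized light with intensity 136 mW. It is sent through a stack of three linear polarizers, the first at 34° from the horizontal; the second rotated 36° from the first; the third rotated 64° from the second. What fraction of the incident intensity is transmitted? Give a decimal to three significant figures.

I/I₀ ≈ 0.0629

Unpolarized light through the first polarizer → I₁ = 136 mW/2 = 68 mW, polarized at 34°.
I₂ = I₁ · cos²(36°) = 68 · 0.6545 = 44.51 mW.
I₃ = I₂ · cos²(64°) = 44.51 · 0.1922 = 8.553 mW.
Transmitted fraction = 0.06289.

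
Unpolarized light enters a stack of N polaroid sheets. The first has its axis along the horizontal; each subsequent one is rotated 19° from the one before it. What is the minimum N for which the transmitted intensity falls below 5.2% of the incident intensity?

N = 22

First polarizer halves the unpolarized light: factor 1/2.
Each further stage multiplies by cos²(19°) = 0.894.
After N polarizers: T = 0.5·0.894^(N−1). Require T < 0.052 ⇒ N−1 > ln(0.052/0.5)/ln(0.894) = 20.20, so N−1 ≥ 21 and N = 22.
Check: N=22 gives T = 0.04755 < 0.052; N=21 gives T = 0.05318.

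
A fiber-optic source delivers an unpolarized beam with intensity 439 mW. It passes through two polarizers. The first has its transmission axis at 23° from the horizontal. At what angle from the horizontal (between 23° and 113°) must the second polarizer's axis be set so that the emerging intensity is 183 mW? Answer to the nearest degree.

θ ≈ 47°

Unpolarized light through the first polarizer → I₁ = ½ I₀, now polarized at 23°.
Target fraction: 183 / 439 mW = 0.4169 of I₀.
Need I₂/I₀ = 0.4169, so cos²(θ − 23°) = 0.4169 / 0.5 = 0.8337.
θ − 23° = arccos(√0.8337) = 24.1°, giving θ ≈ 23 + 24.1 = 47.1°.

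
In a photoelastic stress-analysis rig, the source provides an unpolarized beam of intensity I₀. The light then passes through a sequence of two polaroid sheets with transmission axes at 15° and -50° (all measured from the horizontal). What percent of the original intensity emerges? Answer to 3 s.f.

≈ 8.93%

Unpolarized light through the first polarizer → I₁ = ½ I₀, now polarized at 15°.
I₂ = I₁ cos²(-50° − 15°) = 0.5 I₀ · cos²(65°) = 0.0893 I₀.
That is 8.93% of the incident intensity.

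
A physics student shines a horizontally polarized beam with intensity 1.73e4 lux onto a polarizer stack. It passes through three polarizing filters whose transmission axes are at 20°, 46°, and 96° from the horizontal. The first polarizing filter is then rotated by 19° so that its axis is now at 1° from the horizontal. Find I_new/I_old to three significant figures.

Before rotation:
I₁ = I₀ cos²(20° − 0°) = I₀ cos²(20°) = 0.883 I₀.
I₂ = I₁ cos²(46° − 20°) = 0.883 I₀ · cos²(26°) = 0.7133 I₀.
I₃ = I₂ cos²(96° − 46°) = 0.7133 I₀ · cos²(50°) = 0.2947 I₀.
After rotation:
I₁ = I₀ cos²(1° − 0°) = I₀ cos²(1°) = 0.9997 I₀.
I₂ = I₁ cos²(46° − 1°) = 0.9997 I₀ · cos²(45°) = 0.4998 I₀.
I₃ = I₂ cos²(96° − 46°) = 0.4998 I₀ · cos²(50°) = 0.2065 I₀.
Ratio = 0.2065 / 0.2947 = 0.7007.

I_new/I_old ≈ 0.701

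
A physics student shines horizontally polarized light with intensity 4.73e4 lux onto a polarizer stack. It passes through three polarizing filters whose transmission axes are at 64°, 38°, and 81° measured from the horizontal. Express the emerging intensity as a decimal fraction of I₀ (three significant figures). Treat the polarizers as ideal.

By Malus's law, I₁ = 4.73e4 lux · cos²(64°) = 9090 lux.
I₂ = I₁ · cos²(26°) = 9090 · 0.8078 = 7343 lux.
I₃ = I₂ · cos²(43°) = 7343 · 0.5349 = 3928 lux.
Transmitted fraction = 0.08303.

I/I₀ ≈ 0.0830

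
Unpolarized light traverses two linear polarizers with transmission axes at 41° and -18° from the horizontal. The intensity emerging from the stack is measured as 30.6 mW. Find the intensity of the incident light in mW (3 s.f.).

Unpolarized light through the first polarizer → I₁ = ½ I₀, now polarized at 41°.
I₂ = I₁ cos²(-18° − 41°) = 0.5 I₀ · cos²(59°) = 0.1326 I₀.
So 30.6 mW = 0.1326 I₀, giving I₀ = 30.6/0.1326 = 230.7 mW.

I₀ ≈ 231 mW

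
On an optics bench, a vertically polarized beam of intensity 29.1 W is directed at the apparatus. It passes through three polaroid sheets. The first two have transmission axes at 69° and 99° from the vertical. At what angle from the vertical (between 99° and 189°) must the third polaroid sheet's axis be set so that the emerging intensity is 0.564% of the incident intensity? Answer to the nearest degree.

I₁ = I₀ cos²(69° − 0°) = I₀ cos²(69°) = 0.1284 I₀.
I₂ = I₁ cos²(99° − 69°) = 0.1284 I₀ · cos²(30°) = 0.09632 I₀.
Need I₃/I₀ = 0.00564, so cos²(θ − 99°) = 0.00564 / 0.09632 = 0.05855.
θ − 99° = arccos(√0.05855) = 76.0°, giving θ ≈ 99 + 76.0 = 175.0°.

θ ≈ 175°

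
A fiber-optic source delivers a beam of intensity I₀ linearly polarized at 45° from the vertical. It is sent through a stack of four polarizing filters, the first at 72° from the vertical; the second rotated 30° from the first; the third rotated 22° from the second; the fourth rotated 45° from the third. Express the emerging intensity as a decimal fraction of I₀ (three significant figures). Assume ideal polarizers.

I₁ = I₀ cos²(72° − 45°) = I₀ cos²(27°) = 0.7939 I₀.
I₂ = I₁ cos²(30°) = 0.7939 · 0.75 I₀ = 0.5954 I₀.
I₃ = I₂ cos²(22°) = 0.5954 · 0.8597 I₀ = 0.5119 I₀.
I₄ = I₃ cos²(45°) = 0.5119 · 0.5 I₀ = 0.2559 I₀.
Transmitted fraction = 0.2559.

≈ 0.256 I₀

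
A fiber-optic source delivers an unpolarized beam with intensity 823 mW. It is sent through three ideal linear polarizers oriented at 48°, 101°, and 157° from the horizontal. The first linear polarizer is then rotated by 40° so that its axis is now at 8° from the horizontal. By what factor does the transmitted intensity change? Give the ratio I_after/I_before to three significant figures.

Before rotation:
Unpolarized light through the first polarizer → I₁ = ½ I₀, now polarized at 48°.
I₂ = I₁ cos²(101° − 48°) = 0.5 I₀ · cos²(53°) = 0.1811 I₀.
I₃ = I₂ cos²(157° − 101°) = 0.1811 I₀ · cos²(56°) = 0.05663 I₀.
After rotation:
Unpolarized light through the first polarizer → I₁ = ½ I₀, now polarized at 8°.
Angle between axes 1 and 2: 87°. I₂ = 0.5 I₀ · cos²(87°) = 0.00137 I₀.
I₃ = I₂ cos²(157° − 101°) = 0.00137 I₀ · cos²(56°) = 0.0004282 I₀.
Ratio = 0.0004282 / 0.05663 = 0.007563.

I_new/I_old ≈ 0.00756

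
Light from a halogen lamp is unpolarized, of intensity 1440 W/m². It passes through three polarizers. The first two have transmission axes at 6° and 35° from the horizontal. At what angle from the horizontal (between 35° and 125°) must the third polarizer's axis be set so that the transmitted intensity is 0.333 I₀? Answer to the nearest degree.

θ ≈ 56°

Unpolarized light through the first polarizer → I₁ = ½ I₀, now polarized at 6°.
I₂ = I₁ cos²(35° − 6°) = 0.5 I₀ · cos²(29°) = 0.3825 I₀.
Need I₃/I₀ = 0.333, so cos²(θ − 35°) = 0.333 / 0.3825 = 0.8706.
θ − 35° = arccos(√0.8706) = 21.1°, giving θ ≈ 35 + 21.1 = 56.1°.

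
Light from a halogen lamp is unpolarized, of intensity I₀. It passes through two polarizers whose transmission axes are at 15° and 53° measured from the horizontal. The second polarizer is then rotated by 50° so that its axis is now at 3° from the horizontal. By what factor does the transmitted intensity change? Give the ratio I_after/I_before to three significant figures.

I_new/I_old ≈ 1.54

Before rotation:
Unpolarized light through the first polarizer → I₁ = ½ I₀, now polarized at 15°.
I₂ = I₁ cos²(53° − 15°) = 0.5 I₀ · cos²(38°) = 0.3105 I₀.
After rotation:
Unpolarized light through the first polarizer → I₁ = ½ I₀, now polarized at 15°.
I₂ = I₁ cos²(3° − 15°) = 0.5 I₀ · cos²(12°) = 0.4784 I₀.
Ratio = 0.4784 / 0.3105 = 1.541.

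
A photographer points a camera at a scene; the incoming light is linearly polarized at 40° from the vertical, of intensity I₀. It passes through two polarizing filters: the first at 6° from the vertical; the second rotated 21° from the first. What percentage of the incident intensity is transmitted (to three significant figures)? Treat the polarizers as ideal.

By Malus's law, I₁ = I₀ cos²(6° − 40°) = I₀ cos²(34°) = 0.6873 I₀.
I₂ = I₁ cos²(21°) = 0.6873 · 0.8716 I₀ = 0.599 I₀.
That is 59.9% of the incident intensity.

≈ 59.9%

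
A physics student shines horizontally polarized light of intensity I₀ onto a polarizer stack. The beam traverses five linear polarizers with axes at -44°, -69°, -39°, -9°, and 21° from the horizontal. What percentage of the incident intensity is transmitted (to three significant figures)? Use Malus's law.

≈ 17.9%

By Malus's law, I₁ = I₀ cos²(-44° − 0°) = I₀ cos²(44°) = 0.5174 I₀.
I₂ = I₁ cos²(-69° + 44°) = 0.5174 I₀ · cos²(25°) = 0.425 I₀.
I₃ = I₂ cos²(-39° + 69°) = 0.425 I₀ · cos²(30°) = 0.3188 I₀.
I₄ = I₃ cos²(-9° + 39°) = 0.3188 I₀ · cos²(30°) = 0.2391 I₀.
I₅ = I₄ cos²(21° + 9°) = 0.2391 I₀ · cos²(30°) = 0.1793 I₀.
That is 17.93% of the incident intensity.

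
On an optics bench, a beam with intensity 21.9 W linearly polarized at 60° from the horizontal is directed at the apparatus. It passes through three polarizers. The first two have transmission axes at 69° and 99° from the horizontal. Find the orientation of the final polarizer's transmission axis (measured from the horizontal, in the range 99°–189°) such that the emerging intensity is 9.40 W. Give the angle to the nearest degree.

By Malus's law, I₁ = I₀ cos²(69° − 60°) = I₀ cos²(9°) = 0.9755 I₀.
I₂ = I₁ cos²(99° − 69°) = 0.9755 I₀ · cos²(30°) = 0.7316 I₀.
Target fraction: 9.40 / 21.9 W = 0.4292 of I₀.
Need I₃/I₀ = 0.4292, so cos²(θ − 99°) = 0.4292 / 0.7316 = 0.5867.
θ − 99° = arccos(√0.5867) = 40.0°, giving θ ≈ 99 + 40.0 = 139.0°.

θ ≈ 139°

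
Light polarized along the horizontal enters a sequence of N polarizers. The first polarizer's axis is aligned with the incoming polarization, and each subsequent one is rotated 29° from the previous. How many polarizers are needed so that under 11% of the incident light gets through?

First polarizer is aligned with the polarization: full transmission.
Each further stage multiplies by cos²(29°) = 0.765.
After N polarizers: T = 0.765^(N−1). Require T < 0.11 ⇒ N−1 > ln(0.11)/ln(0.765) = 8.24, so N−1 ≥ 9 and N = 10.
Check: N=10 gives T = 0.08969 < 0.11; N=9 gives T = 0.1172.

N = 10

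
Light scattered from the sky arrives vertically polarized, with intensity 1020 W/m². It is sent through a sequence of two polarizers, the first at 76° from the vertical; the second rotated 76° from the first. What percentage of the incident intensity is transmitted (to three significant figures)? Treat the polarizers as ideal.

≈ 0.343%

I₁ = 1020 W/m² · cos²(76°) = 59.7 W/m².
I₂ = I₁ · cos²(76°) = 59.7 · 0.05853 = 3.494 W/m².
That is 0.3425% of the incident intensity.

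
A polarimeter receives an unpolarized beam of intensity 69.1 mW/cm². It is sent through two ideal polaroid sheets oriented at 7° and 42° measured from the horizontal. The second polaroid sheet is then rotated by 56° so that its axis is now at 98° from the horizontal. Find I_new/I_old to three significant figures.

Before rotation:
Unpolarized light through the first polarizer → I₁ = ½ I₀, now polarized at 7°.
I₂ = I₁ cos²(42° − 7°) = 0.5 I₀ · cos²(35°) = 0.3355 I₀.
After rotation:
Unpolarized light through the first polarizer → I₁ = ½ I₀, now polarized at 7°.
Angle between axes 1 and 2: 89°. I₂ = 0.5 I₀ · cos²(89°) = 0.0001523 I₀.
Ratio = 0.0001523 / 0.3355 = 0.0004539.

I_new/I_old ≈ 0.000454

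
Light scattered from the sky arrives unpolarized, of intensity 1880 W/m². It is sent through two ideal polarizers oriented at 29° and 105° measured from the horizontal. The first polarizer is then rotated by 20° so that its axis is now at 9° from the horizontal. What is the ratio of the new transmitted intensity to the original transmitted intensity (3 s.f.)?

I_new/I_old ≈ 0.187

Before rotation:
Unpolarized light through the first polarizer → I₁ = ½ I₀, now polarized at 29°.
I₂ = I₁ cos²(105° − 29°) = 0.5 I₀ · cos²(76°) = 0.02926 I₀.
After rotation:
Unpolarized light through the first polarizer → I₁ = ½ I₀, now polarized at 9°.
Angle between axes 1 and 2: 84°. I₂ = 0.5 I₀ · cos²(84°) = 0.005463 I₀.
Ratio = 0.005463 / 0.02926 = 0.1867.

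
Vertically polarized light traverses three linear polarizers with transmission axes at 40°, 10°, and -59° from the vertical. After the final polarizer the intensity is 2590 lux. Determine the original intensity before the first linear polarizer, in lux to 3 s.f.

I₀ ≈ 4.58e4 lux

I₁ = I₀ cos²(40° − 0°) = I₀ cos²(40°) = 0.5868 I₀.
I₂ = I₁ cos²(10° − 40°) = 0.5868 I₀ · cos²(30°) = 0.4401 I₀.
I₃ = I₂ cos²(-59° − 10°) = 0.4401 I₀ · cos²(69°) = 0.05652 I₀.
So 2590 lux = 0.05652 I₀, giving I₀ = 2590/0.05652 = 4.582e+04 lux.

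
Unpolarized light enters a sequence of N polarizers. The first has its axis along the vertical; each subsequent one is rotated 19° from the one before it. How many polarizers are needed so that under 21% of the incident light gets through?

First polarizer halves the unpolarized light: factor 1/2.
Each further stage multiplies by cos²(19°) = 0.894.
After N polarizers: T = 0.5·0.894^(N−1). Require T < 0.21 ⇒ N−1 > ln(0.21/0.5)/ln(0.894) = 7.74, so N−1 ≥ 8 and N = 9.
Check: N=9 gives T = 0.204 < 0.21; N=8 gives T = 0.2282.

N = 9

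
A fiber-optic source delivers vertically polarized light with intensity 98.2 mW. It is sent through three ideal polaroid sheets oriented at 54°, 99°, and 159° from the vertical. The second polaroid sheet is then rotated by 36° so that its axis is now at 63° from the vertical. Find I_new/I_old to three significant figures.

Before rotation:
I₁ = I₀ cos²(54° − 0°) = I₀ cos²(54°) = 0.3455 I₀.
I₂ = I₁ cos²(99° − 54°) = 0.3455 I₀ · cos²(45°) = 0.1727 I₀.
I₃ = I₂ cos²(159° − 99°) = 0.1727 I₀ · cos²(60°) = 0.04319 I₀.
After rotation:
I₁ = I₀ cos²(54° − 0°) = I₀ cos²(54°) = 0.3455 I₀.
I₂ = I₁ cos²(63° − 54°) = 0.3455 I₀ · cos²(9°) = 0.337 I₀.
Angle between axes 2 and 3: 84°. I₃ = 0.337 I₀ · cos²(84°) = 0.003683 I₀.
Ratio = 0.003683 / 0.04319 = 0.08527.

I_new/I_old ≈ 0.0853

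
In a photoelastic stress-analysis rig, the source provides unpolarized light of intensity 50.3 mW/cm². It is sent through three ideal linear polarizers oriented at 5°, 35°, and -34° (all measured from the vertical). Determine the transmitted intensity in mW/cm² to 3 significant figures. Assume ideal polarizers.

Unpolarized light through the first polarizer → I₁ = 50.3 mW/cm²/2 = 25.15 mW/cm², polarized at 5°.
I₂ = I₁ · cos²(30°) = 25.15 · 0.75 = 18.86 mW/cm².
I₃ = I₂ · cos²(69°) = 18.86 · 0.1284 = 2.422 mW/cm².

I ≈ 2.42 mW/cm²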